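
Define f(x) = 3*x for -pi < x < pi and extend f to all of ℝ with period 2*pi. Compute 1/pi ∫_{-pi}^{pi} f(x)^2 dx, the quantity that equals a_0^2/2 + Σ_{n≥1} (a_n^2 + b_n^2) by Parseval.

6*pi**2

1/pi ∫_{-pi}^{pi} f(x)^2 dx = 1/pi · (6*pi**3) = 6*pi**2.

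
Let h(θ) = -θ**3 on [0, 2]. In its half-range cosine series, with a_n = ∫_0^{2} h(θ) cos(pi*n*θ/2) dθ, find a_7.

48*(-4 + 49*pi**2)/(2401*pi**4)

a_7 = ∫_0^{2} (-θ**3) cos(7*pi*θ/2) dθ.
Integrating by parts three times (tabular method), an antiderivative of (-θ**3) cos(7*pi*θ/2) is -2*θ**3*sin(7*pi*θ/2)/(7*pi) - 12*θ**2*cos(7*pi*θ/2)/(49*pi**2) + 48*θ*sin(7*pi*θ/2)/(343*pi**3) + 96*cos(7*pi*θ/2)/(2401*pi**4); evaluating from 0 to 2: ∫_{0}^{2} (-θ**3) cos(7*pi*θ/2) dθ = (48*(-2 + 49*pi**2)/(2401*pi**4)) - (96/(2401*pi**4)) = 48*(-4 + 49*pi**2)/(2401*pi**4).
Hence a_7 = 48*(-4 + 49*pi**2)/(2401*pi**4).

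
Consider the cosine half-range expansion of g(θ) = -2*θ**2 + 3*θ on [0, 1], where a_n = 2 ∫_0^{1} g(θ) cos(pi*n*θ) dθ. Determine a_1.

a_1 = 2 ∫_0^{1} (-2*θ**2 + 3*θ) cos(pi*θ) dθ.
Integrating by parts twice (tabular method), an antiderivative of (-2*θ**2 + 3*θ) cos(pi*θ) is -2*θ**2*sin(pi*θ)/pi + 3*θ*sin(pi*θ)/pi - 4*θ*cos(pi*θ)/pi**2 + 4*sin(pi*θ)/pi**3 + 3*cos(pi*θ)/pi**2; evaluating from 0 to 1: ∫_{0}^{1} (-2*θ**2 + 3*θ) cos(pi*θ) dθ = (pi**(-2)) - (3/pi**2) = -2/pi**2.
Hence a_1 = 2·(-2/pi**2) = -4/pi**2.

-4/pi**2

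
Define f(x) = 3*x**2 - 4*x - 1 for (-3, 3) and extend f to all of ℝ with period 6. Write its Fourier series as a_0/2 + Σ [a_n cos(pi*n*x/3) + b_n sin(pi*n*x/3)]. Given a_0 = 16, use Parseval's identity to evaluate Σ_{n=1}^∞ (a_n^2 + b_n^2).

1128/5

Parseval: a_0^2/2 + Σ_{n≥1} (a_n^2+b_n^2) = 1/3 ∫_{-3}^{3} f(x)^2 dx = 1768/5.
Subtract a_0^2/2 = 128: Σ (a_n^2+b_n^2) = 1128/5.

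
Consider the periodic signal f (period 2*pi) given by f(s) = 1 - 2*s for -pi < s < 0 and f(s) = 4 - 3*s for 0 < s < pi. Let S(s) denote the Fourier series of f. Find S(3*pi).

s = 3*pi differs from s = -pi by 2 full period(s), and the series is 2*pi-periodic.
At s = -pi the one-sided limits are f(-pi^-) = 4 - 3*pi and f(-pi^+) = 1 + 2*pi.
By Dirichlet's theorem the series converges to their average, [(4 - 3*pi) + (1 + 2*pi)]/2 = 5/2 - pi/2.

5/2 - pi/2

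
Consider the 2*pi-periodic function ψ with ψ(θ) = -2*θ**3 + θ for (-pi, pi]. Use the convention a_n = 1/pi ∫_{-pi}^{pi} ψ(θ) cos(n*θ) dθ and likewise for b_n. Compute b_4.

b_4 = 1/pi ∫_{-pi}^{pi} ψ(θ) sin(4*θ) dθ.
ψ is odd and sin(4*θ) is odd, so the integrand is even and b_4 = 2/pi ∫_0^{pi} ψ(θ) sin(4*θ) dθ.
Integrating by parts three times (tabular method), an antiderivative of (-2*θ**3 + θ) sin(4*θ) is θ**3*cos(4*θ)/2 - 3*θ**2*sin(4*θ)/8 - 7*θ*cos(4*θ)/16 + 7*sin(4*θ)/64; evaluating from 0 to pi: ∫_{0}^{pi} (-2*θ**3 + θ) sin(4*θ) dθ = (pi*(-7 + 8*pi**2)/16) - (0) = pi*(-7 + 8*pi**2)/16.
Hence b_4 = (2/pi)·(pi*(-7 + 8*pi**2)/16) = -7/8 + pi**2.

-7/8 + pi**2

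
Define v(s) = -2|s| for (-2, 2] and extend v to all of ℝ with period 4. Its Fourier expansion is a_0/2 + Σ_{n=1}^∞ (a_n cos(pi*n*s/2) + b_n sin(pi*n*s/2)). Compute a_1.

16/pi**2

a_1 = 1/2 ∫_{-2}^{2} v(s) cos(pi*s/2) ds.
v is even and cos(pi*s/2) is even, so the integrand is even and a_1 = ∫_0^{2} v(s) cos(pi*s/2) ds.
Integrating by parts (boundary term plus one more integral), an antiderivative of (-2*s) cos(pi*s/2) is -4*s*sin(pi*s/2)/pi - 8*cos(pi*s/2)/pi**2; evaluating from 0 to 2: ∫_{0}^{2} (-2*s) cos(pi*s/2) ds = (8/pi**2) - (-8/pi**2) = 16/pi**2.
Hence a_1 = 16/pi**2.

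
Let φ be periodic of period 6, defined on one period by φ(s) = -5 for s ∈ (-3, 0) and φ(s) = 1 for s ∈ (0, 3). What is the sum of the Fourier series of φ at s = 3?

At s = 3 the one-sided limits are φ(3^-) = 1 and φ(3^+) = -5.
By Dirichlet's theorem the series converges to their average, [(1) + (-5)]/2 = -2.

-2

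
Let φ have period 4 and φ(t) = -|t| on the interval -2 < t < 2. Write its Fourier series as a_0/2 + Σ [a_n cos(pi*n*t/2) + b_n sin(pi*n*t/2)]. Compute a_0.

-2

a_0 = 1/2 ∫_{-2}^{2} φ(t) dt = 1/2 · (-4) = -2.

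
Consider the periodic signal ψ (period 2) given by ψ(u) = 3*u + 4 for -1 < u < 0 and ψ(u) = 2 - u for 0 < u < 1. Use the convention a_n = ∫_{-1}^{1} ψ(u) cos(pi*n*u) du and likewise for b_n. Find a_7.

8/(49*pi**2)

a_7 = ∫_{-1}^{1} ψ(u) cos(7*pi*u) du.
Split the integral at the breakpoints.
Integrating by parts (boundary term plus one more integral), an antiderivative of (3*u + 4) cos(7*pi*u) is 3*u*sin(7*pi*u)/(7*pi) + 4*sin(7*pi*u)/(7*pi) + 3*cos(7*pi*u)/(49*pi**2); evaluating from -1 to 0: ∫_{-1}^{0} (3*u + 4) cos(7*pi*u) du = (3/(49*pi**2)) - (-3/(49*pi**2)) = 6/(49*pi**2).
Integrating by parts (boundary term plus one more integral), an antiderivative of (2 - u) cos(7*pi*u) is -u*sin(7*pi*u)/(7*pi) + 2*sin(7*pi*u)/(7*pi) - cos(7*pi*u)/(49*pi**2); evaluating from 0 to 1: ∫_{0}^{1} (2 - u) cos(7*pi*u) du = (1/(49*pi**2)) - (-1/(49*pi**2)) = 2/(49*pi**2).
Summing the pieces gives a_7 = 8/(49*pi**2).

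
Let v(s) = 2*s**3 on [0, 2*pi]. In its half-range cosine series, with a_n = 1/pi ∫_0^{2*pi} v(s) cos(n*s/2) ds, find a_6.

a_6 = 1/pi ∫_0^{2*pi} (2*s**3) cos(3*s) ds.
Integrating by parts three times (tabular method), an antiderivative of (2*s**3) cos(3*s) is 2*s**3*sin(3*s)/3 + 2*s**2*cos(3*s)/3 - 4*s*sin(3*s)/9 - 4*cos(3*s)/27; evaluating from 0 to 2*pi: ∫_{0}^{2*pi} (2*s**3) cos(3*s) ds = (-4/27 + 8*pi**2/3) - (-4/27) = 8*pi**2/3.
Hence a_6 = (1/pi)·(8*pi**2/3) = 8*pi/3.

8*pi/3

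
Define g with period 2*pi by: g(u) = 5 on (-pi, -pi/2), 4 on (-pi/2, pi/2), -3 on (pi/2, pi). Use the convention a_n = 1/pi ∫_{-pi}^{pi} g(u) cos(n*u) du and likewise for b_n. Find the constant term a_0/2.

5/2

a_0 = 1/pi ∫_{-pi}^{pi} g(u) du = 1/pi · (5*pi) = 5.
So the constant term a_0/2 = 5/2.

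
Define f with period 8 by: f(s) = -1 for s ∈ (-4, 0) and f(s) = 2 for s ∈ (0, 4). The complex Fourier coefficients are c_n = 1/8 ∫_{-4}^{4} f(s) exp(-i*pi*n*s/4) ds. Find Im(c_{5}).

-3/(5*pi)

Since f is real-valued, Im(c_{5}) = -1/8 ∫_{-4}^{4} f(s) sin(5*pi*s/4) ds = -b_{5}/2.
Split the integral at the breakpoints.
Directly, an antiderivative of (-1) sin(5*pi*s/4) is 4*cos(5*pi*s/4)/(5*pi); evaluating from -4 to 0: ∫_{-4}^{0} (-1) sin(5*pi*s/4) ds = (4/(5*pi)) - (-4/(5*pi)) = 8/(5*pi).
Directly, an antiderivative of (2) sin(5*pi*s/4) is -8*cos(5*pi*s/4)/(5*pi); evaluating from 0 to 4: ∫_{0}^{4} (2) sin(5*pi*s/4) ds = (8/(5*pi)) - (-8/(5*pi)) = 16/(5*pi).
So ∫_{-4}^{4} f(s) sin(5*pi*s/4) ds = 24/(5*pi).
Hence Im(c_{5}) = (-1/8)·(24/(5*pi)) = -3/(5*pi).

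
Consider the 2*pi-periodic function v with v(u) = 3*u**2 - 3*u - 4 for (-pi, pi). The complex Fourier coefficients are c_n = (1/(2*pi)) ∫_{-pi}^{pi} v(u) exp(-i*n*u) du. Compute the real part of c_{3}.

Since v is real-valued, Re(c_{3}) = (1/(2*pi)) ∫_{-pi}^{pi} v(u) cos(3*u) du = a_{3}/2.
Integrating by parts twice (tabular method), an antiderivative of (3*u**2 - 3*u - 4) cos(3*u) is u**2*sin(3*u) - u*sin(3*u) + 2*u*cos(3*u)/3 - 14*sin(3*u)/9 - cos(3*u)/3; evaluating from -pi to pi: ∫_{-pi}^{pi} (3*u**2 - 3*u - 4) cos(3*u) du = (1/3 - 2*pi/3) - (1/3 + 2*pi/3) = -4*pi/3.
Hence Re(c_{3}) = (1/(2*pi))·(-4*pi/3) = -2/3.

-2/3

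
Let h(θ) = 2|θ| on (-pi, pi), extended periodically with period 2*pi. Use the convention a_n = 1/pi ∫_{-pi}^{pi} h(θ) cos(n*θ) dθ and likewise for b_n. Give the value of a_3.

-8/(9*pi)

a_3 = 1/pi ∫_{-pi}^{pi} h(θ) cos(3*θ) dθ.
h is even and cos(3*θ) is even, so the integrand is even and a_3 = 2/pi ∫_0^{pi} h(θ) cos(3*θ) dθ.
Integrating by parts (boundary term plus one more integral), an antiderivative of (2*θ) cos(3*θ) is 2*θ*sin(3*θ)/3 + 2*cos(3*θ)/9; evaluating from 0 to pi: ∫_{0}^{pi} (2*θ) cos(3*θ) dθ = (-2/9) - (2/9) = -4/9.
Hence a_3 = (2/pi)·(-4/9) = -8/(9*pi).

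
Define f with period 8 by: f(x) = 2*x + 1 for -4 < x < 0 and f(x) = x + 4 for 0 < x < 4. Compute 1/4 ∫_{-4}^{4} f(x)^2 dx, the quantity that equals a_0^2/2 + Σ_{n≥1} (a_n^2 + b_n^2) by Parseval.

1/4 ∫_{-4}^{4} f(x)^2 dx = 1/4 · (620/3) = 155/3.

155/3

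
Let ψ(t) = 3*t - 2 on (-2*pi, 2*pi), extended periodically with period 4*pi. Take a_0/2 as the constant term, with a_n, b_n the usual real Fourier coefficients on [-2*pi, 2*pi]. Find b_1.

12

b_1 = (1/(2*pi)) ∫_{-2*pi}^{2*pi} ψ(t) sin(t/2) dt.
Integrating by parts (boundary term plus one more integral), an antiderivative of (3*t - 2) sin(t/2) is -6*t*cos(t/2) + 12*sin(t/2) + 4*cos(t/2); evaluating from -2*pi to 2*pi: ∫_{-2*pi}^{2*pi} (3*t - 2) sin(t/2) dt = (-4 + 12*pi) - (-12*pi - 4) = 24*pi.
Hence b_1 = (1/(2*pi))·(24*pi) = 12.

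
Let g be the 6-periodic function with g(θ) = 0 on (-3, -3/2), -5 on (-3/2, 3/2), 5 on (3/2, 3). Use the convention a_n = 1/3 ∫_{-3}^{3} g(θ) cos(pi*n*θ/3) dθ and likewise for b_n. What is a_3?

a_3 = 1/3 ∫_{-3}^{3} g(θ) cos(pi*θ) dθ.
Split the integral at the breakpoints.
∫_{-3}^{-3/2} (0) cos(pi*θ) dθ = 0.
Directly, an antiderivative of (-5) cos(pi*θ) is -5*sin(pi*θ)/pi; evaluating from -3/2 to 3/2: ∫_{-3/2}^{3/2} (-5) cos(pi*θ) dθ = (5/pi) - (-5/pi) = 10/pi.
Directly, an antiderivative of (5) cos(pi*θ) is 5*sin(pi*θ)/pi; evaluating from 3/2 to 3: ∫_{3/2}^{3} (5) cos(pi*θ) dθ = (0) - (-5/pi) = 5/pi.
Summing the pieces and multiplying by (1/3) gives a_3 = 5/pi.

5/pi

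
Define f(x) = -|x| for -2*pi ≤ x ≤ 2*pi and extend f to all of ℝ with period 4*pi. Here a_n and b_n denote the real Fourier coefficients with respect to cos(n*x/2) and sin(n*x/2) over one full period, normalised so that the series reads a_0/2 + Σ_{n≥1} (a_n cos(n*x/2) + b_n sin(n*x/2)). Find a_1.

a_1 = (1/(2*pi)) ∫_{-2*pi}^{2*pi} f(x) cos(x/2) dx.
f is even and cos(x/2) is even, so the integrand is even and a_1 = 1/pi ∫_0^{2*pi} f(x) cos(x/2) dx.
Integrating by parts (boundary term plus one more integral), an antiderivative of (-x) cos(x/2) is -2*x*sin(x/2) - 4*cos(x/2); evaluating from 0 to 2*pi: ∫_{0}^{2*pi} (-x) cos(x/2) dx = (4) - (-4) = 8.
Hence a_1 = (1/pi)·(8) = 8/pi.

8/pi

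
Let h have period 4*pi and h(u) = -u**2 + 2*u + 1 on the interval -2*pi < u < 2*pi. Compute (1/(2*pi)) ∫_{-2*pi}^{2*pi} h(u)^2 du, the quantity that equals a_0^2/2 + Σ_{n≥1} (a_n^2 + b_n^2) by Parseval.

(1/(2*pi)) ∫_{-2*pi}^{2*pi} h(u)^2 du = (1/(2*pi)) · (4*pi*(15 + 40*pi**2 + 48*pi**4)/15) = 2 + 16*pi**2/3 + 32*pi**4/5.

2 + 16*pi**2/3 + 32*pi**4/5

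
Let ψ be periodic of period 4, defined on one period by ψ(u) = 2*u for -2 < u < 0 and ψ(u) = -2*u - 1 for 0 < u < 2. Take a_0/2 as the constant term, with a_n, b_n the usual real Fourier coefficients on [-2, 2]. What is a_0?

-5

a_0 = 1/2 ∫_{-2}^{2} ψ(u) du = 1/2 · (-10) = -5.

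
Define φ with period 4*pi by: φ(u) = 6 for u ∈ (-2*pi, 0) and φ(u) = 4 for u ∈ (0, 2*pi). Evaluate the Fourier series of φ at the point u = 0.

At u = 0 the one-sided limits are φ(0^-) = 6 and φ(0^+) = 4.
By Dirichlet's theorem the series converges to their average, [(6) + (4)]/2 = 5.

5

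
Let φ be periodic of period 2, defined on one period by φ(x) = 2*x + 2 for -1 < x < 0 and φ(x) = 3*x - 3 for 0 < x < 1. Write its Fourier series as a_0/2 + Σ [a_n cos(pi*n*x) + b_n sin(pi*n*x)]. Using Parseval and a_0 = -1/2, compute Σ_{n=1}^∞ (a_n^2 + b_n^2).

Parseval: a_0^2/2 + Σ_{n≥1} (a_n^2+b_n^2) = ∫_{-1}^{1} φ(x)^2 dx = 13/3.
Subtract a_0^2/2 = 1/8: Σ (a_n^2+b_n^2) = 101/24.

101/24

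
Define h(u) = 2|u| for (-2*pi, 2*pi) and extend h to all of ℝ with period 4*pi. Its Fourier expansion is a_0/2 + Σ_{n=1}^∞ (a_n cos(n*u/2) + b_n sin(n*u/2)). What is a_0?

4*pi

a_0 = (1/(2*pi)) ∫_{-2*pi}^{2*pi} h(u) du = (1/(2*pi)) · (8*pi**2) = 4*pi.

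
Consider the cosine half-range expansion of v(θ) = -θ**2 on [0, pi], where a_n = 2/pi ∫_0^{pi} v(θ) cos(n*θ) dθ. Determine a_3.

4/9

a_3 = 2/pi ∫_0^{pi} (-θ**2) cos(3*θ) dθ.
Integrating by parts twice (tabular method), an antiderivative of (-θ**2) cos(3*θ) is -θ**2*sin(3*θ)/3 - 2*θ*cos(3*θ)/9 + 2*sin(3*θ)/27; evaluating from 0 to pi: ∫_{0}^{pi} (-θ**2) cos(3*θ) dθ = (2*pi/9) - (0) = 2*pi/9.
Hence a_3 = (2/pi)·(2*pi/9) = 4/9.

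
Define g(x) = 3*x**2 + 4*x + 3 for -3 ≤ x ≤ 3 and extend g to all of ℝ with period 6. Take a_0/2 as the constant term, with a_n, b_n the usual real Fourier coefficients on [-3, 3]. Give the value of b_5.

b_5 = 1/3 ∫_{-3}^{3} g(x) sin(5*pi*x/3) dx.
Integrating by parts twice (tabular method), an antiderivative of (3*x**2 + 4*x + 3) sin(5*pi*x/3) is -9*x**2*cos(5*pi*x/3)/(5*pi) + 54*x*sin(5*pi*x/3)/(25*pi**2) - 12*x*cos(5*pi*x/3)/(5*pi) + 36*sin(5*pi*x/3)/(25*pi**2) - 9*cos(5*pi*x/3)/(5*pi) + 162*cos(5*pi*x/3)/(125*pi**3); evaluating from -3 to 3: ∫_{-3}^{3} (3*x**2 + 4*x + 3) sin(5*pi*x/3) dx = (18*(-9 + 175*pi**2)/(125*pi**3)) - (54*(-3 + 25*pi**2)/(125*pi**3)) = 72/(5*pi).
Hence b_5 = (1/3)·(72/(5*pi)) = 24/(5*pi).

24/(5*pi)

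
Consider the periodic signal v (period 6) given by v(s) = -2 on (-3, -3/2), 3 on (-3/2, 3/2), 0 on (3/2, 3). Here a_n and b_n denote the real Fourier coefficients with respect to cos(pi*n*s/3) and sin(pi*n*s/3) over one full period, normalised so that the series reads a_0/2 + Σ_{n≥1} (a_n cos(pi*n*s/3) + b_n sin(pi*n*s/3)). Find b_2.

-2/pi

b_2 = 1/3 ∫_{-3}^{3} v(s) sin(2*pi*s/3) ds.
Split the integral at the breakpoints.
Directly, an antiderivative of (-2) sin(2*pi*s/3) is 3*cos(2*pi*s/3)/pi; evaluating from -3 to -3/2: ∫_{-3}^{-3/2} (-2) sin(2*pi*s/3) ds = (-3/pi) - (3/pi) = -6/pi.
Directly, an antiderivative of (3) sin(2*pi*s/3) is -9*cos(2*pi*s/3)/(2*pi); evaluating from -3/2 to 3/2: ∫_{-3/2}^{3/2} (3) sin(2*pi*s/3) ds = (9/(2*pi)) - (9/(2*pi)) = 0.
∫_{3/2}^{3} (0) sin(2*pi*s/3) ds = 0.
Summing the pieces and multiplying by (1/3) gives b_2 = -2/pi.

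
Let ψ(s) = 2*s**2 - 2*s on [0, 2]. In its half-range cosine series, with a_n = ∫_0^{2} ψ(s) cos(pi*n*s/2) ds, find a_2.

8/pi**2

a_2 = ∫_0^{2} (2*s**2 - 2*s) cos(pi*s) ds.
Integrating by parts twice (tabular method), an antiderivative of (2*s**2 - 2*s) cos(pi*s) is 2*s**2*sin(pi*s)/pi - 2*s*sin(pi*s)/pi + 4*s*cos(pi*s)/pi**2 - 4*sin(pi*s)/pi**3 - 2*cos(pi*s)/pi**2; evaluating from 0 to 2: ∫_{0}^{2} (2*s**2 - 2*s) cos(pi*s) ds = (6/pi**2) - (-2/pi**2) = 8/pi**2.
Hence a_2 = 8/pi**2.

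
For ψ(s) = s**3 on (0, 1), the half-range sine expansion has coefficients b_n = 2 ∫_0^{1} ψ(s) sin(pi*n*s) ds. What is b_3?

b_3 = 2 ∫_0^{1} (s**3) sin(3*pi*s) ds.
Integrating by parts three times (tabular method), an antiderivative of (s**3) sin(3*pi*s) is -s**3*cos(3*pi*s)/(3*pi) + s**2*sin(3*pi*s)/(3*pi**2) + 2*s*cos(3*pi*s)/(9*pi**3) - 2*sin(3*pi*s)/(27*pi**4); evaluating from 0 to 1: ∫_{0}^{1} (s**3) sin(3*pi*s) ds = ((-2 + 3*pi**2)/(9*pi**3)) - (0) = (-2 + 3*pi**2)/(9*pi**3).
Hence b_3 = 2·((-2 + 3*pi**2)/(9*pi**3)) = 2*(-2 + 3*pi**2)/(9*pi**3).

2*(-2 + 3*pi**2)/(9*pi**3)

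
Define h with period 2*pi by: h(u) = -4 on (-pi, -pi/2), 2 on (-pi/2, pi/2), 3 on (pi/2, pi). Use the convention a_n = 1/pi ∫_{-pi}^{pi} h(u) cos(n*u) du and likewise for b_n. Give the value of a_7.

-5/(7*pi)

a_7 = 1/pi ∫_{-pi}^{pi} h(u) cos(7*u) du.
Split the integral at the breakpoints.
Directly, an antiderivative of (-4) cos(7*u) is -4*sin(7*u)/7; evaluating from -pi to -pi/2: ∫_{-pi}^{-pi/2} (-4) cos(7*u) du = (-4/7) - (0) = -4/7.
Directly, an antiderivative of (2) cos(7*u) is 2*sin(7*u)/7; evaluating from -pi/2 to pi/2: ∫_{-pi/2}^{pi/2} (2) cos(7*u) du = (-2/7) - (2/7) = -4/7.
Directly, an antiderivative of (3) cos(7*u) is 3*sin(7*u)/7; evaluating from pi/2 to pi: ∫_{pi/2}^{pi} (3) cos(7*u) du = (0) - (-3/7) = 3/7.
Summing the pieces and multiplying by (1/pi) gives a_7 = -5/(7*pi).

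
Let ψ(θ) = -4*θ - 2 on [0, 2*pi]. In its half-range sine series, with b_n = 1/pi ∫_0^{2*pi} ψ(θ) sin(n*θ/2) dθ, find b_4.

4

b_4 = 1/pi ∫_0^{2*pi} (-4*θ - 2) sin(2*θ) dθ.
Integrating by parts (boundary term plus one more integral), an antiderivative of (-4*θ - 2) sin(2*θ) is 2*θ*cos(2*θ) - sin(2*θ) + cos(2*θ); evaluating from 0 to 2*pi: ∫_{0}^{2*pi} (-4*θ - 2) sin(2*θ) dθ = (1 + 4*pi) - (1) = 4*pi.
Hence b_4 = (1/pi)·(4*pi) = 4.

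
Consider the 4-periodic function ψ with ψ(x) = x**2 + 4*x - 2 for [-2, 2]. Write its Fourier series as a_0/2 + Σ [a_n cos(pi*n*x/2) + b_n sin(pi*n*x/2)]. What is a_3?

-16/(9*pi**2)

a_3 = 1/2 ∫_{-2}^{2} ψ(x) cos(3*pi*x/2) dx.
Integrating by parts twice (tabular method), an antiderivative of (x**2 + 4*x - 2) cos(3*pi*x/2) is 2*x**2*sin(3*pi*x/2)/(3*pi) + 8*x*sin(3*pi*x/2)/(3*pi) + 8*x*cos(3*pi*x/2)/(9*pi**2) - 4*sin(3*pi*x/2)/(3*pi) - 16*sin(3*pi*x/2)/(27*pi**3) + 16*cos(3*pi*x/2)/(9*pi**2); evaluating from -2 to 2: ∫_{-2}^{2} (x**2 + 4*x - 2) cos(3*pi*x/2) dx = (-32/(9*pi**2)) - (0) = -32/(9*pi**2).
Hence a_3 = (1/2)·(-32/(9*pi**2)) = -16/(9*pi**2).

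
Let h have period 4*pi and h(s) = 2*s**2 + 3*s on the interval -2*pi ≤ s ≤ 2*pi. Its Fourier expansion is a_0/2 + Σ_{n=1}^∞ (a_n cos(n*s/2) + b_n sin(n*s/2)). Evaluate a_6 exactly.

a_6 = (1/(2*pi)) ∫_{-2*pi}^{2*pi} h(s) cos(3*s) ds.
Integrating by parts twice (tabular method), an antiderivative of (2*s**2 + 3*s) cos(3*s) is 2*s**2*sin(3*s)/3 + s*sin(3*s) + 4*s*cos(3*s)/9 - 4*sin(3*s)/27 + cos(3*s)/3; evaluating from -2*pi to 2*pi: ∫_{-2*pi}^{2*pi} (2*s**2 + 3*s) cos(3*s) ds = (1/3 + 8*pi/9) - (1/3 - 8*pi/9) = 16*pi/9.
Hence a_6 = (1/(2*pi))·(16*pi/9) = 8/9.

8/9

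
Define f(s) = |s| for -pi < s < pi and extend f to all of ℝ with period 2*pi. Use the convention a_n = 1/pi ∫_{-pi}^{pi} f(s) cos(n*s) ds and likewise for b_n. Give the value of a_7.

-4/(49*pi)

a_7 = 1/pi ∫_{-pi}^{pi} f(s) cos(7*s) ds.
f is even and cos(7*s) is even, so the integrand is even and a_7 = 2/pi ∫_0^{pi} f(s) cos(7*s) ds.
Integrating by parts (boundary term plus one more integral), an antiderivative of (s) cos(7*s) is s*sin(7*s)/7 + cos(7*s)/49; evaluating from 0 to pi: ∫_{0}^{pi} (s) cos(7*s) ds = (-1/49) - (1/49) = -2/49.
Hence a_7 = (2/pi)·(-2/49) = -4/(49*pi).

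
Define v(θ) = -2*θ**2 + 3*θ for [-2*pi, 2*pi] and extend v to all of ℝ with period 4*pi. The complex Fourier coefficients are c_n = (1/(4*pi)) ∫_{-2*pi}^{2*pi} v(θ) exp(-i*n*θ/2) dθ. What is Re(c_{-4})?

Since v is real-valued, Re(c_{-4}) = (1/(4*pi)) ∫_{-2*pi}^{2*pi} v(θ) cos(-2*θ) dθ = a_{4}/2.
Integrating by parts twice (tabular method), an antiderivative of (-2*θ**2 + 3*θ) cos(-2*θ) is -θ**2*sin(2*θ) + 3*θ*sin(2*θ)/2 - θ*cos(2*θ) + sin(2*θ)/2 + 3*cos(2*θ)/4; evaluating from -2*pi to 2*pi: ∫_{-2*pi}^{2*pi} (-2*θ**2 + 3*θ) cos(-2*θ) dθ = (3/4 - 2*pi) - (3/4 + 2*pi) = -4*pi.
Hence Re(c_{-4}) = (1/(4*pi))·(-4*pi) = -1.

-1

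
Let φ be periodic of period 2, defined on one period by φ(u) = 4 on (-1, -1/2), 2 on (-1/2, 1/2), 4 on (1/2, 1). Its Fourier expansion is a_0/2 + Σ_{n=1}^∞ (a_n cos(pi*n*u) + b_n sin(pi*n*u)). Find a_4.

0

a_4 = ∫_{-1}^{1} φ(u) cos(4*pi*u) du.
φ is even and cos(4*pi*u) is even, so the integrand is even and a_4 = 2 ∫_0^{1} φ(u) cos(4*pi*u) du.
Split the integral at the breakpoints.
Directly, an antiderivative of (2) cos(4*pi*u) is sin(4*pi*u)/(2*pi); evaluating from 0 to 1/2: ∫_{0}^{1/2} (2) cos(4*pi*u) du = (0) - (0) = 0.
Directly, an antiderivative of (4) cos(4*pi*u) is sin(4*pi*u)/pi; evaluating from 1/2 to 1: ∫_{1/2}^{1} (4) cos(4*pi*u) du = (0) - (0) = 0.
Summing the pieces and multiplying by 2 gives a_4 = 0.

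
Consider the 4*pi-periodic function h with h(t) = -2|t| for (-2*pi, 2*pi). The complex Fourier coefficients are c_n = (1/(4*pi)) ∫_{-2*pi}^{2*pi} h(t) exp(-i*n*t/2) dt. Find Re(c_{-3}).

Since h is real-valued, Re(c_{-3}) = (1/(4*pi)) ∫_{-2*pi}^{2*pi} h(t) cos(-3*t/2) dt = a_{3}/2.
h is even and cos(-3*t/2) is even, so the integrand is even: ∫_{-2*pi}^{2*pi} h(t) cos(-3*t/2) dt = 2∫_0^{2*pi} h(t) cos(-3*t/2) dt.
Integrating by parts (boundary term plus one more integral), an antiderivative of (-2*t) cos(-3*t/2) is -4*t*sin(3*t/2)/3 - 8*cos(3*t/2)/9; evaluating from 0 to 2*pi: ∫_{0}^{2*pi} (-2*t) cos(-3*t/2) dt = (8/9) - (-8/9) = 16/9.
So ∫_{-2*pi}^{2*pi} h(t) cos(-3*t/2) dt = 32/9.
Hence Re(c_{-3}) = (1/(4*pi))·(32/9) = 8/(9*pi).

8/(9*pi)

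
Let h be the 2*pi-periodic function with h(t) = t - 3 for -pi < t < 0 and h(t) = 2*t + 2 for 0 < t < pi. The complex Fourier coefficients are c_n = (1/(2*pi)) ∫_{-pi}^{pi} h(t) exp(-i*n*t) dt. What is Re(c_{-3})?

Since h is real-valued, Re(c_{-3}) = (1/(2*pi)) ∫_{-pi}^{pi} h(t) cos(-3*t) dt = a_{3}/2.
Split the integral at the breakpoints.
Integrating by parts (boundary term plus one more integral), an antiderivative of (t - 3) cos(-3*t) is t*sin(3*t)/3 - sin(3*t) + cos(3*t)/9; evaluating from -pi to 0: ∫_{-pi}^{0} (t - 3) cos(-3*t) dt = (1/9) - (-1/9) = 2/9.
Integrating by parts (boundary term plus one more integral), an antiderivative of (2*t + 2) cos(-3*t) is 2*t*sin(3*t)/3 + 2*sin(3*t)/3 + 2*cos(3*t)/9; evaluating from 0 to pi: ∫_{0}^{pi} (2*t + 2) cos(-3*t) dt = (-2/9) - (2/9) = -4/9.
So ∫_{-pi}^{pi} h(t) cos(-3*t) dt = -2/9.
Hence Re(c_{-3}) = (1/(2*pi))·(-2/9) = -1/(9*pi).

-1/(9*pi)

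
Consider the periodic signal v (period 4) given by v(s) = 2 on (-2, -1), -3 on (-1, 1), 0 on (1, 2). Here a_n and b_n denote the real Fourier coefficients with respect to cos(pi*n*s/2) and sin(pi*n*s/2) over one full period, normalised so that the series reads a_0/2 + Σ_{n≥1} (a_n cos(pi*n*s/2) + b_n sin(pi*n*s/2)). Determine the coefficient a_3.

8/(3*pi)

a_3 = 1/2 ∫_{-2}^{2} v(s) cos(3*pi*s/2) ds.
Split the integral at the breakpoints.
Directly, an antiderivative of (2) cos(3*pi*s/2) is 4*sin(3*pi*s/2)/(3*pi); evaluating from -2 to -1: ∫_{-2}^{-1} (2) cos(3*pi*s/2) ds = (4/(3*pi)) - (0) = 4/(3*pi).
Directly, an antiderivative of (-3) cos(3*pi*s/2) is -2*sin(3*pi*s/2)/pi; evaluating from -1 to 1: ∫_{-1}^{1} (-3) cos(3*pi*s/2) ds = (2/pi) - (-2/pi) = 4/pi.
∫_{1}^{2} (0) cos(3*pi*s/2) ds = 0.
Summing the pieces and multiplying by (1/2) gives a_3 = 8/(3*pi).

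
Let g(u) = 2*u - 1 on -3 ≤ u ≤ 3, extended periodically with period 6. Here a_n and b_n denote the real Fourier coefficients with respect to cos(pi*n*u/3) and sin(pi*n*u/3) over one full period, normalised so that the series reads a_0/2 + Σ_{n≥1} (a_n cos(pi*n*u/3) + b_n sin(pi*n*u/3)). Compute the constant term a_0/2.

a_0 = 1/3 ∫_{-3}^{3} g(u) du = 1/3 · (-6) = -2.
So the constant term a_0/2 = -1.

-1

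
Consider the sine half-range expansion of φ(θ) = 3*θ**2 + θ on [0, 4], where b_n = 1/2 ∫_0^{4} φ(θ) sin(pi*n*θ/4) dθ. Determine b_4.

b_4 = 1/2 ∫_0^{4} (3*θ**2 + θ) sin(pi*θ) dθ.
Integrating by parts twice (tabular method), an antiderivative of (3*θ**2 + θ) sin(pi*θ) is -3*θ**2*cos(pi*θ)/pi + 6*θ*sin(pi*θ)/pi**2 - θ*cos(pi*θ)/pi + sin(pi*θ)/pi**2 + 6*cos(pi*θ)/pi**3; evaluating from 0 to 4: ∫_{0}^{4} (3*θ**2 + θ) sin(pi*θ) dθ = (-52/pi + 6/pi**3) - (6/pi**3) = -52/pi.
Hence b_4 = (1/2)·(-52/pi) = -26/pi.

-26/pi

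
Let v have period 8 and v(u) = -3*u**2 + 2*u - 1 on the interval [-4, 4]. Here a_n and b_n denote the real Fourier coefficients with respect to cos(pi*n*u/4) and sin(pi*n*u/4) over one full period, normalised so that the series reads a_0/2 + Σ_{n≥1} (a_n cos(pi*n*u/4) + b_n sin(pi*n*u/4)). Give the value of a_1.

a_1 = 1/4 ∫_{-4}^{4} v(u) cos(pi*u/4) du.
Integrating by parts twice (tabular method), an antiderivative of (-3*u**2 + 2*u - 1) cos(pi*u/4) is -12*u**2*sin(pi*u/4)/pi + 8*u*sin(pi*u/4)/pi - 96*u*cos(pi*u/4)/pi**2 - 4*sin(pi*u/4)/pi + 384*sin(pi*u/4)/pi**3 + 32*cos(pi*u/4)/pi**2; evaluating from -4 to 4: ∫_{-4}^{4} (-3*u**2 + 2*u - 1) cos(pi*u/4) du = (352/pi**2) - (-416/pi**2) = 768/pi**2.
Hence a_1 = (1/4)·(768/pi**2) = 192/pi**2.

192/pi**2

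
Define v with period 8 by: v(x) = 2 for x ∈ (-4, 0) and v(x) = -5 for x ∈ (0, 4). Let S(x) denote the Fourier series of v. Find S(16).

x = 16 differs from x = 0 by 2 full period(s), and the series is 8-periodic.
At x = 0 the one-sided limits are v(0^-) = 2 and v(0^+) = -5.
By Dirichlet's theorem the series converges to their average, [(2) + (-5)]/2 = -3/2.

-3/2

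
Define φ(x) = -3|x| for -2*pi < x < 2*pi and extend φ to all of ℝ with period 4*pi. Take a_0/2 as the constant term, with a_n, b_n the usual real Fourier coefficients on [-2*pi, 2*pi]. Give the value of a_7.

24/(49*pi)

a_7 = (1/(2*pi)) ∫_{-2*pi}^{2*pi} φ(x) cos(7*x/2) dx.
φ is even and cos(7*x/2) is even, so the integrand is even and a_7 = 1/pi ∫_0^{2*pi} φ(x) cos(7*x/2) dx.
Integrating by parts (boundary term plus one more integral), an antiderivative of (-3*x) cos(7*x/2) is -6*x*sin(7*x/2)/7 - 12*cos(7*x/2)/49; evaluating from 0 to 2*pi: ∫_{0}^{2*pi} (-3*x) cos(7*x/2) dx = (12/49) - (-12/49) = 24/49.
Hence a_7 = (1/pi)·(24/49) = 24/(49*pi).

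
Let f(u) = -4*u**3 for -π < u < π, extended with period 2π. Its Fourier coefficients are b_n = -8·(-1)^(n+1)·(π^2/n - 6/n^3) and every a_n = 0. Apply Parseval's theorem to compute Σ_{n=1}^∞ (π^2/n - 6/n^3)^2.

pi**6/14

Parseval: Σ b_n^2 = (1/π) ∫_{-π}^{π} f(u)^2 du = 32*pi**6/7.
b_n^2 = 64·(π^2/n - 6/n^3)^2, so the sum equals (32*pi**6/7)/64 = pi**6/14.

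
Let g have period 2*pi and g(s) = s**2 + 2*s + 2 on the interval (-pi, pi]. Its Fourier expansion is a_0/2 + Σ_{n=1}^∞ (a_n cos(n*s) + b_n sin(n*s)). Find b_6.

-2/3

b_6 = 1/pi ∫_{-pi}^{pi} g(s) sin(6*s) ds.
Integrating by parts twice (tabular method), an antiderivative of (s**2 + 2*s + 2) sin(6*s) is -s**2*cos(6*s)/6 + s*sin(6*s)/18 - s*cos(6*s)/3 + sin(6*s)/18 - 35*cos(6*s)/108; evaluating from -pi to pi: ∫_{-pi}^{pi} (s**2 + 2*s + 2) sin(6*s) ds = (-pi**2/6 - pi/3 - 35/108) - (-pi**2/6 - 35/108 + pi/3) = -2*pi/3.
Hence b_6 = (1/pi)·(-2*pi/3) = -2/3.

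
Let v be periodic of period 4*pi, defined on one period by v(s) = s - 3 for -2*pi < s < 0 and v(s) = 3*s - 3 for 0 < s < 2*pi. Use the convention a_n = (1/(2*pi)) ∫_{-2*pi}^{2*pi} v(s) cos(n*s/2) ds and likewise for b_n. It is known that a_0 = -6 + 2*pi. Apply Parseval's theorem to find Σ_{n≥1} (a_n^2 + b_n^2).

34*pi**2/3

Parseval: a_0^2/2 + Σ_{n≥1} (a_n^2+b_n^2) = (1/(2*pi)) ∫_{-2*pi}^{2*pi} v(s)^2 ds = -12*pi + 18 + 40*pi**2/3.
Subtract a_0^2/2 = 2*(3 - pi)**2: Σ (a_n^2+b_n^2) = 34*pi**2/3.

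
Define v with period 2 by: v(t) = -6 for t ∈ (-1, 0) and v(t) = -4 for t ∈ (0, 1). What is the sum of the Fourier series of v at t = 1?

-5

t = 1 differs from t = -1 by 1 full period(s), and the series is 2-periodic.
At t = -1 the one-sided limits are v(-1^-) = -4 and v(-1^+) = -6.
By Dirichlet's theorem the series converges to their average, [(-4) + (-6)]/2 = -5.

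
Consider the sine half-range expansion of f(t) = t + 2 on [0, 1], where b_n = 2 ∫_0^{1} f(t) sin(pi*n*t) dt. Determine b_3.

b_3 = 2 ∫_0^{1} (t + 2) sin(3*pi*t) dt.
Integrating by parts (boundary term plus one more integral), an antiderivative of (t + 2) sin(3*pi*t) is -t*cos(3*pi*t)/(3*pi) + sin(3*pi*t)/(9*pi**2) - 2*cos(3*pi*t)/(3*pi); evaluating from 0 to 1: ∫_{0}^{1} (t + 2) sin(3*pi*t) dt = (1/pi) - (-2/(3*pi)) = 5/(3*pi).
Hence b_3 = 2·(5/(3*pi)) = 10/(3*pi).

10/(3*pi)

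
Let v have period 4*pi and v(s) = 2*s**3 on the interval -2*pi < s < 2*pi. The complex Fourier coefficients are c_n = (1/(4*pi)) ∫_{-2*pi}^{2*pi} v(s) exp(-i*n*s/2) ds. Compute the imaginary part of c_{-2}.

12 - 8*pi**2

Since v is real-valued, Im(c_{-2}) = -(1/(4*pi)) ∫_{-2*pi}^{2*pi} v(s) sin(-s) ds = b_{2}/2.
v is odd and sin(-s) is odd, so the integrand is even: ∫_{-2*pi}^{2*pi} v(s) sin(-s) ds = 2∫_0^{2*pi} v(s) sin(-s) ds.
Integrating by parts three times (tabular method), an antiderivative of (2*s**3) sin(-s) is 2*s**3*cos(s) - 6*s**2*sin(s) - 12*s*cos(s) + 12*sin(s); evaluating from 0 to 2*pi: ∫_{0}^{2*pi} (2*s**3) sin(-s) ds = (-24*pi + 16*pi**3) - (0) = -24*pi + 16*pi**3.
So ∫_{-2*pi}^{2*pi} v(s) sin(-s) ds = -48*pi + 32*pi**3.
Hence Im(c_{-2}) = (-1/(4*pi))·(-48*pi + 32*pi**3) = 12 - 8*pi**2.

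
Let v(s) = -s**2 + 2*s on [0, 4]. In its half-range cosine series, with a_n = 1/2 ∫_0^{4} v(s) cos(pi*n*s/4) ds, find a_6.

-16/(9*pi**2)

a_6 = 1/2 ∫_0^{4} (-s**2 + 2*s) cos(3*pi*s/2) ds.
Integrating by parts twice (tabular method), an antiderivative of (-s**2 + 2*s) cos(3*pi*s/2) is -2*s**2*sin(3*pi*s/2)/(3*pi) + 4*s*sin(3*pi*s/2)/(3*pi) - 8*s*cos(3*pi*s/2)/(9*pi**2) + 16*sin(3*pi*s/2)/(27*pi**3) + 8*cos(3*pi*s/2)/(9*pi**2); evaluating from 0 to 4: ∫_{0}^{4} (-s**2 + 2*s) cos(3*pi*s/2) ds = (-8/(3*pi**2)) - (8/(9*pi**2)) = -32/(9*pi**2).
Hence a_6 = (1/2)·(-32/(9*pi**2)) = -16/(9*pi**2).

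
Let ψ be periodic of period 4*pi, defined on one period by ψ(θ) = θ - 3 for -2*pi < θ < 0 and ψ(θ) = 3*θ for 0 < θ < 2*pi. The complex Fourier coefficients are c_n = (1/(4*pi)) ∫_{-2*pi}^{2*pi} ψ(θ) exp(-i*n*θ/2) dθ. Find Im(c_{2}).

Since ψ is real-valued, Im(c_{2}) = -(1/(4*pi)) ∫_{-2*pi}^{2*pi} ψ(θ) sin(θ) dθ = -b_{2}/2.
Split the integral at the breakpoints.
Integrating by parts (boundary term plus one more integral), an antiderivative of (θ - 3) sin(θ) is -θ*cos(θ) + sin(θ) + 3*cos(θ); evaluating from -2*pi to 0: ∫_{-2*pi}^{0} (θ - 3) sin(θ) dθ = (3) - (3 + 2*pi) = -2*pi.
Integrating by parts (boundary term plus one more integral), an antiderivative of (3*θ) sin(θ) is -3*θ*cos(θ) + 3*sin(θ); evaluating from 0 to 2*pi: ∫_{0}^{2*pi} (3*θ) sin(θ) dθ = (-6*pi) - (0) = -6*pi.
So ∫_{-2*pi}^{2*pi} ψ(θ) sin(θ) dθ = -8*pi.
Hence Im(c_{2}) = (-1/(4*pi))·(-8*pi) = 2.

2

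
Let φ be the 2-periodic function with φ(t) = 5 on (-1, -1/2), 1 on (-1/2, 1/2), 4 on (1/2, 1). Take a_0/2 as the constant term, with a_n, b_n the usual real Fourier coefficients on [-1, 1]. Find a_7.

1/pi

a_7 = ∫_{-1}^{1} φ(t) cos(7*pi*t) dt.
Split the integral at the breakpoints.
Directly, an antiderivative of (5) cos(7*pi*t) is 5*sin(7*pi*t)/(7*pi); evaluating from -1 to -1/2: ∫_{-1}^{-1/2} (5) cos(7*pi*t) dt = (5/(7*pi)) - (0) = 5/(7*pi).
Directly, an antiderivative of (1) cos(7*pi*t) is sin(7*pi*t)/(7*pi); evaluating from -1/2 to 1/2: ∫_{-1/2}^{1/2} (1) cos(7*pi*t) dt = (-1/(7*pi)) - (1/(7*pi)) = -2/(7*pi).
Directly, an antiderivative of (4) cos(7*pi*t) is 4*sin(7*pi*t)/(7*pi); evaluating from 1/2 to 1: ∫_{1/2}^{1} (4) cos(7*pi*t) dt = (0) - (-4/(7*pi)) = 4/(7*pi).
Summing the pieces gives a_7 = 1/pi.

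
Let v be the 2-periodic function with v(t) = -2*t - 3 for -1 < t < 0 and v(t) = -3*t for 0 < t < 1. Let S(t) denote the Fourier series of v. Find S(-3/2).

t = -3/2 differs from t = 1/2 by -1 full period(s), and the series is 2-periodic.
v is continuous at t = 1/2 with value -3/2, so the series converges to -3/2 there.

-3/2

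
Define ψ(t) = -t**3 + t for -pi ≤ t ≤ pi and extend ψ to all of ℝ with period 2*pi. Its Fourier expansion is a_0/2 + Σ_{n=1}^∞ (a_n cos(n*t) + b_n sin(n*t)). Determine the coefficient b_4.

-11/16 + pi**2/2

b_4 = 1/pi ∫_{-pi}^{pi} ψ(t) sin(4*t) dt.
ψ is odd and sin(4*t) is odd, so the integrand is even and b_4 = 2/pi ∫_0^{pi} ψ(t) sin(4*t) dt.
Integrating by parts three times (tabular method), an antiderivative of (-t**3 + t) sin(4*t) is t**3*cos(4*t)/4 - 3*t**2*sin(4*t)/16 - 11*t*cos(4*t)/32 + 11*sin(4*t)/128; evaluating from 0 to pi: ∫_{0}^{pi} (-t**3 + t) sin(4*t) dt = (pi*(-11 + 8*pi**2)/32) - (0) = pi*(-11 + 8*pi**2)/32.
Hence b_4 = (2/pi)·(pi*(-11 + 8*pi**2)/32) = -11/16 + pi**2/2.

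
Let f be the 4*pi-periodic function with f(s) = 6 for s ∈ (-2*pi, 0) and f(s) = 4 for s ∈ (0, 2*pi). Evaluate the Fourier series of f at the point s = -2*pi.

s = -2*pi differs from s = 2*pi by -1 full period(s), and the series is 4*pi-periodic.
At s = 2*pi the one-sided limits are f(2*pi^-) = 4 and f(2*pi^+) = 6.
By Dirichlet's theorem the series converges to their average, [(4) + (6)]/2 = 5.

5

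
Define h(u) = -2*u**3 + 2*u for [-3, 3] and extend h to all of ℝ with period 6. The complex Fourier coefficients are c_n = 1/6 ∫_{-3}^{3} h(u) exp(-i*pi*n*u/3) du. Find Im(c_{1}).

Since h is real-valued, Im(c_{1}) = -1/6 ∫_{-3}^{3} h(u) sin(pi*u/3) du = -b_{1}/2.
h is odd and sin(pi*u/3) is odd, so the integrand is even: ∫_{-3}^{3} h(u) sin(pi*u/3) du = 2∫_0^{3} h(u) sin(pi*u/3) du.
Integrating by parts three times (tabular method), an antiderivative of (-2*u**3 + 2*u) sin(pi*u/3) is 6*u**3*cos(pi*u/3)/pi - 54*u**2*sin(pi*u/3)/pi**2 - 324*u*cos(pi*u/3)/pi**3 - 6*u*cos(pi*u/3)/pi + 18*sin(pi*u/3)/pi**2 + 972*sin(pi*u/3)/pi**4; evaluating from 0 to 3: ∫_{0}^{3} (-2*u**3 + 2*u) sin(pi*u/3) du = (-144/pi + 972/pi**3) - (0) = -144/pi + 972/pi**3.
So ∫_{-3}^{3} h(u) sin(pi*u/3) du = -288/pi + 1944/pi**3.
Hence Im(c_{1}) = (-1/6)·(-288/pi + 1944/pi**3) = -324/pi**3 + 48/pi.

-324/pi**3 + 48/pi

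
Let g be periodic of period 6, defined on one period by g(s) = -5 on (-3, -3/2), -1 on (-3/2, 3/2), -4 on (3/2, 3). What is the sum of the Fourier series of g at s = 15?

-9/2

s = 15 differs from s = 3 by 2 full period(s), and the series is 6-periodic.
At s = 3 the one-sided limits are g(3^-) = -4 and g(3^+) = -5.
By Dirichlet's theorem the series converges to their average, [(-4) + (-5)]/2 = -9/2.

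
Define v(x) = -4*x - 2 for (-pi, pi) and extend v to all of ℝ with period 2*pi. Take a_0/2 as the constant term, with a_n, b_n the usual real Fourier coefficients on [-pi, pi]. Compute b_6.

b_6 = 1/pi ∫_{-pi}^{pi} v(x) sin(6*x) dx.
Integrating by parts (boundary term plus one more integral), an antiderivative of (-4*x - 2) sin(6*x) is 2*x*cos(6*x)/3 - sin(6*x)/9 + cos(6*x)/3; evaluating from -pi to pi: ∫_{-pi}^{pi} (-4*x - 2) sin(6*x) dx = (1/3 + 2*pi/3) - (1/3 - 2*pi/3) = 4*pi/3.
Hence b_6 = (1/pi)·(4*pi/3) = 4/3.

4/3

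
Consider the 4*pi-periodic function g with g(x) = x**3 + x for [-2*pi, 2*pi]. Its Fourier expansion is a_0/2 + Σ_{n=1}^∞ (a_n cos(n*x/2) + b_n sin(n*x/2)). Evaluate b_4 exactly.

1/2 - 4*pi**2

b_4 = (1/(2*pi)) ∫_{-2*pi}^{2*pi} g(x) sin(2*x) dx.
g is odd and sin(2*x) is odd, so the integrand is even and b_4 = 1/pi ∫_0^{2*pi} g(x) sin(2*x) dx.
Integrating by parts three times (tabular method), an antiderivative of (x**3 + x) sin(2*x) is -x**3*cos(2*x)/2 + 3*x**2*sin(2*x)/4 + x*cos(2*x)/4 - sin(2*x)/8; evaluating from 0 to 2*pi: ∫_{0}^{2*pi} (x**3 + x) sin(2*x) dx = (-4*pi**3 + pi/2) - (0) = -4*pi**3 + pi/2.
Hence b_4 = (1/pi)·(-4*pi**3 + pi/2) = 1/2 - 4*pi**2.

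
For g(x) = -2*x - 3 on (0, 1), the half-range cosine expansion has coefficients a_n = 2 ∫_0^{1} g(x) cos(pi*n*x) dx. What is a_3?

a_3 = 2 ∫_0^{1} (-2*x - 3) cos(3*pi*x) dx.
Integrating by parts (boundary term plus one more integral), an antiderivative of (-2*x - 3) cos(3*pi*x) is -2*x*sin(3*pi*x)/(3*pi) - sin(3*pi*x)/pi - 2*cos(3*pi*x)/(9*pi**2); evaluating from 0 to 1: ∫_{0}^{1} (-2*x - 3) cos(3*pi*x) dx = (2/(9*pi**2)) - (-2/(9*pi**2)) = 4/(9*pi**2).
Hence a_3 = 2·(4/(9*pi**2)) = 8/(9*pi**2).

8/(9*pi**2)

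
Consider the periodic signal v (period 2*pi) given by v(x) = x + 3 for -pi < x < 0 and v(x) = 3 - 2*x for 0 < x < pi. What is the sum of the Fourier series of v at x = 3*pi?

3 - 3*pi/2

x = 3*pi differs from x = -pi by 2 full period(s), and the series is 2*pi-periodic.
At x = -pi the one-sided limits are v(-pi^-) = 3 - 2*pi and v(-pi^+) = 3 - pi.
By Dirichlet's theorem the series converges to their average, [(3 - 2*pi) + (3 - pi)]/2 = 3 - 3*pi/2.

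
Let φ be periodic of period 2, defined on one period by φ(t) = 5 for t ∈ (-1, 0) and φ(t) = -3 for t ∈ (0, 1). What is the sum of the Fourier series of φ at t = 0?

At t = 0 the one-sided limits are φ(0^-) = 5 and φ(0^+) = -3.
By Dirichlet's theorem the series converges to their average, [(5) + (-3)]/2 = 1.

1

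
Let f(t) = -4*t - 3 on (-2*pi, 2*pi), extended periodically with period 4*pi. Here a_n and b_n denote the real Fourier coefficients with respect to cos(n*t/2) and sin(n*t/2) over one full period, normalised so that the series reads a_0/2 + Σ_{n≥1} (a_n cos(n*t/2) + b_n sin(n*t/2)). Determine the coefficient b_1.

b_1 = (1/(2*pi)) ∫_{-2*pi}^{2*pi} f(t) sin(t/2) dt.
Integrating by parts (boundary term plus one more integral), an antiderivative of (-4*t - 3) sin(t/2) is 8*t*cos(t/2) - 16*sin(t/2) + 6*cos(t/2); evaluating from -2*pi to 2*pi: ∫_{-2*pi}^{2*pi} (-4*t - 3) sin(t/2) dt = (-16*pi - 6) - (-6 + 16*pi) = -32*pi.
Hence b_1 = (1/(2*pi))·(-32*pi) = -16.

-16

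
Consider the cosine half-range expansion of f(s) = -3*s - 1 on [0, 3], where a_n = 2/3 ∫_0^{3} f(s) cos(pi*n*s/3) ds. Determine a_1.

a_1 = 2/3 ∫_0^{3} (-3*s - 1) cos(pi*s/3) ds.
Integrating by parts (boundary term plus one more integral), an antiderivative of (-3*s - 1) cos(pi*s/3) is -9*s*sin(pi*s/3)/pi - 3*sin(pi*s/3)/pi - 27*cos(pi*s/3)/pi**2; evaluating from 0 to 3: ∫_{0}^{3} (-3*s - 1) cos(pi*s/3) ds = (27/pi**2) - (-27/pi**2) = 54/pi**2.
Hence a_1 = (2/3)·(54/pi**2) = 36/pi**2.

36/pi**2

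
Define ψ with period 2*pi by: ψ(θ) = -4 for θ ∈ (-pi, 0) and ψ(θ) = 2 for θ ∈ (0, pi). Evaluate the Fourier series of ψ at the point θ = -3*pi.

θ = -3*pi differs from θ = -pi by -1 full period(s), and the series is 2*pi-periodic.
At θ = -pi the one-sided limits are ψ(-pi^-) = 2 and ψ(-pi^+) = -4.
By Dirichlet's theorem the series converges to their average, [(2) + (-4)]/2 = -1.

-1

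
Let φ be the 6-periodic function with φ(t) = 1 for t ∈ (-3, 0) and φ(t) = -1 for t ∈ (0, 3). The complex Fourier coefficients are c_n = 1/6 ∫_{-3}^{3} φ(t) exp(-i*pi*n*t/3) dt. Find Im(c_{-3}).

-2/(3*pi)

Since φ is real-valued, Im(c_{-3}) = -1/6 ∫_{-3}^{3} φ(t) sin(-pi*t) dt = b_{3}/2.
φ is odd and sin(-pi*t) is odd, so the integrand is even: ∫_{-3}^{3} φ(t) sin(-pi*t) dt = 2∫_0^{3} φ(t) sin(-pi*t) dt.
Directly, an antiderivative of (-1) sin(-pi*t) is -cos(pi*t)/pi; evaluating from 0 to 3: ∫_{0}^{3} (-1) sin(-pi*t) dt = (1/pi) - (-1/pi) = 2/pi.
So ∫_{-3}^{3} φ(t) sin(-pi*t) dt = 4/pi.
Hence Im(c_{-3}) = (-1/6)·(4/pi) = -2/(3*pi).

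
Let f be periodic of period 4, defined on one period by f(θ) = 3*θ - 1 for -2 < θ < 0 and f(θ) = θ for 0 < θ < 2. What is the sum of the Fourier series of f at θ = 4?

-1/2

θ = 4 differs from θ = 0 by 1 full period(s), and the series is 4-periodic.
At θ = 0 the one-sided limits are f(0^-) = -1 and f(0^+) = 0.
By Dirichlet's theorem the series converges to their average, [(-1) + (0)]/2 = -1/2.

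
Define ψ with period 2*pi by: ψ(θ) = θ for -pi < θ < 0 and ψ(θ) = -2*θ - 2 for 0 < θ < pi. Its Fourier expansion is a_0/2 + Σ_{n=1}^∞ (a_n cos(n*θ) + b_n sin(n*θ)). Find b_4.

1/4

b_4 = 1/pi ∫_{-pi}^{pi} ψ(θ) sin(4*θ) dθ.
Split the integral at the breakpoints.
Integrating by parts (boundary term plus one more integral), an antiderivative of (θ) sin(4*θ) is -θ*cos(4*θ)/4 + sin(4*θ)/16; evaluating from -pi to 0: ∫_{-pi}^{0} (θ) sin(4*θ) dθ = (0) - (pi/4) = -pi/4.
Integrating by parts (boundary term plus one more integral), an antiderivative of (-2*θ - 2) sin(4*θ) is θ*cos(4*θ)/2 - sin(4*θ)/8 + cos(4*θ)/2; evaluating from 0 to pi: ∫_{0}^{pi} (-2*θ - 2) sin(4*θ) dθ = (1/2 + pi/2) - (1/2) = pi/2.
Summing the pieces and multiplying by (1/pi) gives b_4 = 1/4.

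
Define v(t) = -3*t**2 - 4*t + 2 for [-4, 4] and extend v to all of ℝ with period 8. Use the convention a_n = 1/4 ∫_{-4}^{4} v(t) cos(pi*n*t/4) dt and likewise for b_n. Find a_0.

a_0 = 1/4 ∫_{-4}^{4} v(t) dt = 1/4 · (-112) = -28.

-28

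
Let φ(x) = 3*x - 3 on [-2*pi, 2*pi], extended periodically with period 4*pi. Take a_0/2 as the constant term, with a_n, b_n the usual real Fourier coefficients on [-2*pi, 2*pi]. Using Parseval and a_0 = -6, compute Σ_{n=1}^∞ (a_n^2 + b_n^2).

24*pi**2

Parseval: a_0^2/2 + Σ_{n≥1} (a_n^2+b_n^2) = (1/(2*pi)) ∫_{-2*pi}^{2*pi} φ(x)^2 dx = 18 + 24*pi**2.
Subtract a_0^2/2 = 18: Σ (a_n^2+b_n^2) = 24*pi**2.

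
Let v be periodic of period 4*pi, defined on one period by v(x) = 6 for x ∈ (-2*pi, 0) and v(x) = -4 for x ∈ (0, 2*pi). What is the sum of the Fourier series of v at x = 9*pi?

x = 9*pi differs from x = pi by 2 full period(s), and the series is 4*pi-periodic.
v is continuous at x = pi with value -4, so the series converges to -4 there.

-4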